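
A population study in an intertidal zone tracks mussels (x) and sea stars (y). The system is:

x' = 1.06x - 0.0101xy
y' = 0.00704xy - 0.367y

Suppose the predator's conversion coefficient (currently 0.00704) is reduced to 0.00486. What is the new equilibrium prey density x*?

x* ≈ 75.5

At the interior fixed point, setting dy/dt = 0 with y > 0 fixes x* = (predator death rate)/(xy coefficient) — independent of the other coefficients.
With the change, x* = 0.367/0.00486 = 75.5; it rises from 52.1.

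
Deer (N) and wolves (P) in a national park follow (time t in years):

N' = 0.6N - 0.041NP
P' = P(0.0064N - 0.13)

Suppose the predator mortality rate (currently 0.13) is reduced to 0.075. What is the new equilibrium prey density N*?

At the interior fixed point, setting dP/dt = 0 with P > 0 fixes N* = (predator death rate)/(NP coefficient) — independent of the other coefficients.
With the change, N* = 0.075/0.0064 = 11.7; it falls from 20.3.

N* ≈ 11.7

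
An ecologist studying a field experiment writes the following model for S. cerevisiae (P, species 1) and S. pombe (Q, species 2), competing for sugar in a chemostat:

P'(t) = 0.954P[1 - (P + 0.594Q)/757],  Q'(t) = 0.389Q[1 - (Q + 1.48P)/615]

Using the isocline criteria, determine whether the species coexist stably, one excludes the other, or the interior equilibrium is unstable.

species 1 excludes species 2

Compare the nullcline intercepts: K1/α12 = 757/0.594 = 1270 > K2 = 615; K2/α21 = 615/1.48 = 416 < K1 = 757.
Since the inequalities point opposite ways, species 1 can invade but species 2 cannot.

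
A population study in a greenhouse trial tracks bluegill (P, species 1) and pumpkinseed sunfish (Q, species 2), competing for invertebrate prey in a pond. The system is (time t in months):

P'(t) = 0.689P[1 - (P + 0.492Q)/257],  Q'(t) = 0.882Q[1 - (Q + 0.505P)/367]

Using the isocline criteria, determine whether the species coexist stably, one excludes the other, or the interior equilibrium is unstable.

stable coexistence

Compare the nullcline intercepts: K1/α12 = 257/0.492 = 522 > K2 = 367; K2/α21 = 367/0.505 = 727 > K1 = 257.
Since both inequalities hold, each species can invade when rare, so the interior equilibrium is stable.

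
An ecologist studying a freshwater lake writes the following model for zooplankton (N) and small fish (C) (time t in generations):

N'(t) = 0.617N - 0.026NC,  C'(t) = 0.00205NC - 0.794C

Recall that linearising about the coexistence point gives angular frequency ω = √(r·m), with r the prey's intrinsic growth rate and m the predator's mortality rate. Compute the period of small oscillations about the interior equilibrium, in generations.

Here r = 0.617 and m = 0.794, so r·m = 0.49.
ω = √0.49 = 0.7 per generation, hence T = 2π/ω ≈ 8.98 generations.

T ≈ 8.98 generations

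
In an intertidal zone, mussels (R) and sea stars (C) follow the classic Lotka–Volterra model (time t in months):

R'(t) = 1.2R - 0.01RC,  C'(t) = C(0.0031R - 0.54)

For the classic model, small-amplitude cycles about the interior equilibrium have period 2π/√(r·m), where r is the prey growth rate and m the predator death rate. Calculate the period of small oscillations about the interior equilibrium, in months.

T ≈ 7.81 months

Here r = 1.2 and m = 0.54, so r·m = 0.648.
ω = √0.648 = 0.805 per month, hence T = 2π/ω ≈ 7.81 months.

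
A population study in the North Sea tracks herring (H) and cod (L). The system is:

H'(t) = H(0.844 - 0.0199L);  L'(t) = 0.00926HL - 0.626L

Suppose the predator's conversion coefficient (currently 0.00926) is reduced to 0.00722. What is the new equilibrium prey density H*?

At the interior fixed point, setting dL/dt = 0 with L > 0 fixes H* = (predator death rate)/(HL coefficient) — independent of the other coefficients.
With the change, H* = 0.626/0.00722 = 86.7; it rises from 67.6.

H* ≈ 86.7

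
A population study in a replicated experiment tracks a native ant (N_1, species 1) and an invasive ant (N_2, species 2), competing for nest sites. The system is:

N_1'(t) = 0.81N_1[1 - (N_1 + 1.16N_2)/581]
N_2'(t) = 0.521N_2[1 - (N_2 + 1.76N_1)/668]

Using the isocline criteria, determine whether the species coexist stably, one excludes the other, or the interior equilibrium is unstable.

unstable coexistence (outcome depends on initial conditions)

Compare the nullcline intercepts: K1/α12 = 581/1.16 = 501 < K2 = 668; K2/α21 = 668/1.76 = 380 < K1 = 581.
Since both are reversed, neither can invade when rare; the interior point is a saddle.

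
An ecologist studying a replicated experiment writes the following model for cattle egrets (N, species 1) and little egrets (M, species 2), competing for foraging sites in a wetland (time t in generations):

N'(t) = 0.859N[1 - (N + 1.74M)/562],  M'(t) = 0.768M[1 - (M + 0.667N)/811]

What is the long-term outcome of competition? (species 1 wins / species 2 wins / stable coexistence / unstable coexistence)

Compare the nullcline intercepts: K1/α12 = 562/1.74 = 323 < K2 = 811; K2/α21 = 811/0.667 = 1220 > K1 = 562.
Since the inequalities point opposite ways, species 2 can invade but species 1 cannot.

species 2 excludes species 1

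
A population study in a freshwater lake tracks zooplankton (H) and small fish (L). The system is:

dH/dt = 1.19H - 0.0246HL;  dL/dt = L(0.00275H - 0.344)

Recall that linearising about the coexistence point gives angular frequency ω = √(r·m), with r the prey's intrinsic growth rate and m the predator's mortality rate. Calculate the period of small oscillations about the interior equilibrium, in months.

Here r = 1.19 and m = 0.344, so r·m = 0.409.
ω = √0.409 = 0.64 per month, hence T = 2π/ω ≈ 9.82 months.

T ≈ 9.82 months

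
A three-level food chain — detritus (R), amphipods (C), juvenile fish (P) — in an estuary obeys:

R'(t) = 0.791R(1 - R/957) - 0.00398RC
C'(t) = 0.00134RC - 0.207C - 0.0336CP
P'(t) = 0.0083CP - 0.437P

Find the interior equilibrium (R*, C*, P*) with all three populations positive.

From dP/dt = 0: 0.0083C* = 0.437, so C* = 52.7.
From dR/dt = 0: 0.791(1 - R*/957) = 0.00398·52.7, giving R* = 957·(1 - 0.265) = 703.
From dC/dt = 0: 0.00134·703 - 0.207 = 0.0336P*, so P* = 0.736/0.0336 = 21.9.

R* ≈ 703, C* ≈ 52.7, P* ≈ 21.9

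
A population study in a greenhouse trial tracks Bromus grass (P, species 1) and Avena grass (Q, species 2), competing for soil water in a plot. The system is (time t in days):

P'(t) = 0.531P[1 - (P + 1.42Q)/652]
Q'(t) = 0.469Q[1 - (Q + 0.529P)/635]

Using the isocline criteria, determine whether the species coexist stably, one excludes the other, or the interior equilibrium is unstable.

species 2 excludes species 1

Compare the nullcline intercepts: K1/α12 = 652/1.42 = 459 < K2 = 635; K2/α21 = 635/0.529 = 1200 > K1 = 652.
Since the inequalities point opposite ways, species 2 can invade but species 1 cannot.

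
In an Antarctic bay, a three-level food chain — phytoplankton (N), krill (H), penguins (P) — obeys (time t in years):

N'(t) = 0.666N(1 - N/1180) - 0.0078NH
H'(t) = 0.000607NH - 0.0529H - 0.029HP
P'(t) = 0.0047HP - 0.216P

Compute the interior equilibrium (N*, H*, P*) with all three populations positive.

N* ≈ 545, H* ≈ 46, P* ≈ 9.58

From dP/dt = 0: 0.0047H* = 0.216, so H* = 46.
From dN/dt = 0: 0.666(1 - N*/1180) = 0.0078·46, giving N* = 1180·(1 - 0.538) = 545.
From dH/dt = 0: 0.000607·545 - 0.0529 = 0.029P*, so P* = 0.278/0.029 = 9.58.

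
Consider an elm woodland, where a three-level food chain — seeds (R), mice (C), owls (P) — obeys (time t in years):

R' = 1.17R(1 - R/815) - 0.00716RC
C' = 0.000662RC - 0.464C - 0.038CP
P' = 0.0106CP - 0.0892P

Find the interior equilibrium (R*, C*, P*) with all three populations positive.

From dP/dt = 0: 0.0106C* = 0.0892, so C* = 8.42.
From dR/dt = 0: 1.17(1 - R*/815) = 0.00716·8.42, giving R* = 815·(1 - 0.0515) = 773.
From dC/dt = 0: 0.000662·773 - 0.464 = 0.038P*, so P* = 0.0477/0.038 = 1.26.

R* ≈ 773, C* ≈ 8.42, P* ≈ 1.26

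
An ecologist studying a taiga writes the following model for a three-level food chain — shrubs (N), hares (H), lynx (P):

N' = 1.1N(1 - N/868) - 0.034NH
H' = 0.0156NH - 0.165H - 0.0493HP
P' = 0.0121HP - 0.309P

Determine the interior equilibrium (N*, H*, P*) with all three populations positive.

N* ≈ 183, H* ≈ 25.5, P* ≈ 54.5

From dP/dt = 0: 0.0121H* = 0.309, so H* = 25.5.
From dN/dt = 0: 1.1(1 - N*/868) = 0.034·25.5, giving N* = 868·(1 - 0.789) = 183.
From dH/dt = 0: 0.0156·183 - 0.165 = 0.0493P*, so P* = 2.69/0.0493 = 54.5.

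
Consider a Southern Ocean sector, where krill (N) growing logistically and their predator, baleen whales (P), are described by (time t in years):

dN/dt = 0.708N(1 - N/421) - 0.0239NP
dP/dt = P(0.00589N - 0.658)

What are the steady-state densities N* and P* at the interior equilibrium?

From dP/dt = 0 with P > 0: 0.00589N* = 0.658, so N* = 112.
Substitute into dN/dt = 0: 0.708(1 - 112/421) = 0.0239P*.
The bracket is 0.735, giving P* = 0.52/0.0239 = 21.8.

N* ≈ 112, P* ≈ 21.8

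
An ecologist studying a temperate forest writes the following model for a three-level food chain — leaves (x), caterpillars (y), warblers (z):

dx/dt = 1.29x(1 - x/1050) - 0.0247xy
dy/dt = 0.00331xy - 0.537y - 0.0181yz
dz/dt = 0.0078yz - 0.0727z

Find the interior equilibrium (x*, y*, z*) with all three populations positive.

x* ≈ 863, y* ≈ 9.32, z* ≈ 128

From dz/dt = 0: 0.0078y* = 0.0727, so y* = 9.32.
From dx/dt = 0: 1.29(1 - x*/1050) = 0.0247·9.32, giving x* = 1050·(1 - 0.178) = 863.
From dy/dt = 0: 0.00331·863 - 0.537 = 0.0181z*, so z* = 2.32/0.0181 = 128.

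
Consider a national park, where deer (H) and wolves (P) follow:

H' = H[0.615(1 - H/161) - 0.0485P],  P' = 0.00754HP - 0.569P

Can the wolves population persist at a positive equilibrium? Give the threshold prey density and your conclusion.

Threshold H = 75.5; K > 75.5, so yes, the predator persists.

The predator equation gives dP/dt > 0 only when H > 0.569/0.00754 = 75.5.
Without the predator, H → K = 161. Since 161 > 75.5, the predator can invade and persist.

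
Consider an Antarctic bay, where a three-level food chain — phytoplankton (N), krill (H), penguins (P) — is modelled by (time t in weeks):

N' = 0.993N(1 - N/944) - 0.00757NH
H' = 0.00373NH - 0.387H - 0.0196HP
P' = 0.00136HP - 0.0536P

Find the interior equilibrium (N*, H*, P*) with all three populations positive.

From dP/dt = 0: 0.00136H* = 0.0536, so H* = 39.4.
From dN/dt = 0: 0.993(1 - N*/944) = 0.00757·39.4, giving N* = 944·(1 - 0.3) = 660.
From dH/dt = 0: 0.00373·660 - 0.387 = 0.0196P*, so P* = 2.08/0.0196 = 106.

N* ≈ 660, H* ≈ 39.4, P* ≈ 106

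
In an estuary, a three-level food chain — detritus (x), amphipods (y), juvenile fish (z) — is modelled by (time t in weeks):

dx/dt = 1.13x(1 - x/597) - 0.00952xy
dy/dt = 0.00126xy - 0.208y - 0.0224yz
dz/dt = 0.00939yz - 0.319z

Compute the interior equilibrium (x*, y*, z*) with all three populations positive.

From dz/dt = 0: 0.00939y* = 0.319, so y* = 34.
From dx/dt = 0: 1.13(1 - x*/597) = 0.00952·34, giving x* = 597·(1 - 0.286) = 426.
From dy/dt = 0: 0.00126·426 - 0.208 = 0.0224z*, so z* = 0.329/0.0224 = 14.7.

x* ≈ 426, y* ≈ 34, z* ≈ 14.7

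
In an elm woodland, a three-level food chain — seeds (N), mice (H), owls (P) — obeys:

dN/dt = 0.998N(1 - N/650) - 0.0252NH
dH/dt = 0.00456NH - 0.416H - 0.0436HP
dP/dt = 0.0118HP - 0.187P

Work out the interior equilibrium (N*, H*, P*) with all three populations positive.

From dP/dt = 0: 0.0118H* = 0.187, so H* = 15.8.
From dN/dt = 0: 0.998(1 - N*/650) = 0.0252·15.8, giving N* = 650·(1 - 0.4) = 390.
From dH/dt = 0: 0.00456·390 - 0.416 = 0.0436P*, so P* = 1.36/0.0436 = 31.2.

N* ≈ 390, H* ≈ 15.8, P* ≈ 31.2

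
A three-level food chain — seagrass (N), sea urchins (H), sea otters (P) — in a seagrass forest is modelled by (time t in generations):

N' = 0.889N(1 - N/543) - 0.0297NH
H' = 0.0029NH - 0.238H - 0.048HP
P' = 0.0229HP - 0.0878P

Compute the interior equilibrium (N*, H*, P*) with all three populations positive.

From dP/dt = 0: 0.0229H* = 0.0878, so H* = 3.83.
From dN/dt = 0: 0.889(1 - N*/543) = 0.0297·3.83, giving N* = 543·(1 - 0.128) = 473.
From dH/dt = 0: 0.0029·473 - 0.238 = 0.048P*, so P* = 1.13/0.048 = 23.6.

N* ≈ 473, H* ≈ 3.83, P* ≈ 23.6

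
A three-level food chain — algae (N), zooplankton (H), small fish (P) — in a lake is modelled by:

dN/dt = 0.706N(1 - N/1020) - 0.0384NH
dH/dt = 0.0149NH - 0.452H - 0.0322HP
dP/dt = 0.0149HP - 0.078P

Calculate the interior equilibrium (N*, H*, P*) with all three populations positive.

From dP/dt = 0: 0.0149H* = 0.078, so H* = 5.23.
From dN/dt = 0: 0.706(1 - N*/1020) = 0.0384·5.23, giving N* = 1020·(1 - 0.285) = 730.
From dH/dt = 0: 0.0149·730 - 0.452 = 0.0322P*, so P* = 10.4/0.0322 = 324.

N* ≈ 730, H* ≈ 5.23, P* ≈ 324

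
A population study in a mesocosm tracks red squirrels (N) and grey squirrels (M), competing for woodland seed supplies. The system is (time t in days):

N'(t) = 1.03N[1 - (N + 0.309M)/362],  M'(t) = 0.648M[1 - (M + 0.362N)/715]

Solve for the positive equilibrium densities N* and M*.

N* ≈ 159, M* ≈ 658

Setting both brackets to zero gives the nullclines N + 0.309M = 362 and 0.362N + M = 715.
Substituting M = 715 - 0.362N into the first: N(1 - 0.309·0.362) = 362 - 0.309·715.
So N* = 141/0.888 = 159, and then M* = 715 - 0.362·159 = 658.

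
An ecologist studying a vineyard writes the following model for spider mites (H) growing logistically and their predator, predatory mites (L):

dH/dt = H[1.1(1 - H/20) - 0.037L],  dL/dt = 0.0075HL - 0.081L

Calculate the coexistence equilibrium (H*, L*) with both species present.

From dL/dt = 0 with L > 0: 0.0075H* = 0.081, so H* = 10.8.
Substitute into dH/dt = 0: 1.1(1 - 10.8/20) = 0.037L*.
The bracket is 0.46, giving L* = 0.506/0.037 = 13.7.

H* ≈ 10.8, L* ≈ 13.7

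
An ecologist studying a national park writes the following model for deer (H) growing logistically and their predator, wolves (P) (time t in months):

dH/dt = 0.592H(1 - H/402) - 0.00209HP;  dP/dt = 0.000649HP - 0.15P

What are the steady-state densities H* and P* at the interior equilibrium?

From dP/dt = 0 with P > 0: 0.000649H* = 0.15, so H* = 231.
Substitute into dH/dt = 0: 0.592(1 - 231/402) = 0.00209P*.
The bracket is 0.425, giving P* = 0.252/0.00209 = 120.

H* ≈ 231, P* ≈ 120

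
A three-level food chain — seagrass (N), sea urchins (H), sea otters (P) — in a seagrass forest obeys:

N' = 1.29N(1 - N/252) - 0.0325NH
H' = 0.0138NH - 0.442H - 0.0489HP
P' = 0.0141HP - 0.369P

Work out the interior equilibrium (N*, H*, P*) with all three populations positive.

N* ≈ 85.8, H* ≈ 26.2, P* ≈ 15.2

From dP/dt = 0: 0.0141H* = 0.369, so H* = 26.2.
From dN/dt = 0: 1.29(1 - N*/252) = 0.0325·26.2, giving N* = 252·(1 - 0.659) = 85.8.
From dH/dt = 0: 0.0138·85.8 - 0.442 = 0.0489P*, so P* = 0.743/0.0489 = 15.2.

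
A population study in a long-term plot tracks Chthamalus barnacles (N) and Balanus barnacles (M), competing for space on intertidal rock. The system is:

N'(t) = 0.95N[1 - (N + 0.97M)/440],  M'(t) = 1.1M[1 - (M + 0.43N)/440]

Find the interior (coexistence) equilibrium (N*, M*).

Setting both brackets to zero gives the nullclines N + 0.97M = 440 and 0.43N + M = 440.
Substituting M = 440 - 0.43N into the first: N(1 - 0.97·0.43) = 440 - 0.97·440.
So N* = 13.2/0.583 = 22.6, and then M* = 440 - 0.43·22.6 = 430.

N* ≈ 22.6, M* ≈ 430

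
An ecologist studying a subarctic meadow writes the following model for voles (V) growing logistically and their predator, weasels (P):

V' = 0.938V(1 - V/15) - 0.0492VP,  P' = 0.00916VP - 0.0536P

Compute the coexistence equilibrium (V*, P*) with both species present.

From dP/dt = 0 with P > 0: 0.00916V* = 0.0536, so V* = 5.85.
Substitute into dV/dt = 0: 0.938(1 - 5.85/15) = 0.0492P*.
The bracket is 0.61, giving P* = 0.572/0.0492 = 11.6.

V* ≈ 5.85, P* ≈ 11.6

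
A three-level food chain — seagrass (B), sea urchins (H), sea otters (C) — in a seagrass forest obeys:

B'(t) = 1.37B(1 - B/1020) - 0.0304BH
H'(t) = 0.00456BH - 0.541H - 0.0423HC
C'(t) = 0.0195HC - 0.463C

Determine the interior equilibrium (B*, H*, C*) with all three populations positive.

B* ≈ 483, H* ≈ 23.7, C* ≈ 39.2

From dC/dt = 0: 0.0195H* = 0.463, so H* = 23.7.
From dB/dt = 0: 1.37(1 - B*/1020) = 0.0304·23.7, giving B* = 1020·(1 - 0.527) = 483.
From dH/dt = 0: 0.00456·483 - 0.541 = 0.0423C*, so C* = 1.66/0.0423 = 39.2.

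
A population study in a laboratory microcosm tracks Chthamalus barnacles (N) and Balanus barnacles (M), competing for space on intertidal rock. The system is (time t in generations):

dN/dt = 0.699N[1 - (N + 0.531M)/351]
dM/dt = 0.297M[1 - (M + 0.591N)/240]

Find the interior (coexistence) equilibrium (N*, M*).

N* ≈ 326, M* ≈ 47.4

Setting both brackets to zero gives the nullclines N + 0.531M = 351 and 0.591N + M = 240.
Substituting M = 240 - 0.591N into the first: N(1 - 0.531·0.591) = 351 - 0.531·240.
So N* = 224/0.686 = 326, and then M* = 240 - 0.591·326 = 47.4.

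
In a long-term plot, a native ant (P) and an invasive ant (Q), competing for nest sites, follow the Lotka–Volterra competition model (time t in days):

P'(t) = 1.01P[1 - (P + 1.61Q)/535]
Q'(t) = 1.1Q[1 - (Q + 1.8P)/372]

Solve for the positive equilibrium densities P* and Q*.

Setting both brackets to zero gives the nullclines P + 1.61Q = 535 and 1.8P + Q = 372.
Substituting Q = 372 - 1.8P into the first: P(1 - 1.61·1.8) = 535 - 1.61·372.
So P* = -63.9/-1.9 = 33.7, and then Q* = 372 - 1.8·33.7 = 311.

P* ≈ 33.7, Q* ≈ 311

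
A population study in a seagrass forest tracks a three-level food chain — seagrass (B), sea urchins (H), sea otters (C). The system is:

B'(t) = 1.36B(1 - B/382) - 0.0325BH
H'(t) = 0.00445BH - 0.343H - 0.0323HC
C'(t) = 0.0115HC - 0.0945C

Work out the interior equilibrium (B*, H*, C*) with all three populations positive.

From dC/dt = 0: 0.0115H* = 0.0945, so H* = 8.22.
From dB/dt = 0: 1.36(1 - B*/382) = 0.0325·8.22, giving B* = 382·(1 - 0.196) = 307.
From dH/dt = 0: 0.00445·307 - 0.343 = 0.0323C*, so C* = 1.02/0.0323 = 31.7.

B* ≈ 307, H* ≈ 8.22, C* ≈ 31.7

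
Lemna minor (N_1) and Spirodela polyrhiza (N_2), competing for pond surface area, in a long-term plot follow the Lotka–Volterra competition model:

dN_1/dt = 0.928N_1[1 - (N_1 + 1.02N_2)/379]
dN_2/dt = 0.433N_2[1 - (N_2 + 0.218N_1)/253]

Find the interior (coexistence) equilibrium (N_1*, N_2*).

Setting both brackets to zero gives the nullclines N_1 + 1.02N_2 = 379 and 0.218N_1 + N_2 = 253.
Substituting N_2 = 253 - 0.218N_1 into the first: N_1(1 - 1.02·0.218) = 379 - 1.02·253.
So N_1* = 121/0.778 = 156, and then N_2* = 253 - 0.218·156 = 219.

N_1* ≈ 156, N_2* ≈ 219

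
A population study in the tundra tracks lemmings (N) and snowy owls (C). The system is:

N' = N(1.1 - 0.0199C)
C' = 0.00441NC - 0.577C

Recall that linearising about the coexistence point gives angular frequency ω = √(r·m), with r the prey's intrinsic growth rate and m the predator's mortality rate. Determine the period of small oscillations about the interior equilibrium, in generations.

Here r = 1.1 and m = 0.577, so r·m = 0.635.
ω = √0.635 = 0.797 per generation, hence T = 2π/ω ≈ 7.89 generations.

T ≈ 7.89 generations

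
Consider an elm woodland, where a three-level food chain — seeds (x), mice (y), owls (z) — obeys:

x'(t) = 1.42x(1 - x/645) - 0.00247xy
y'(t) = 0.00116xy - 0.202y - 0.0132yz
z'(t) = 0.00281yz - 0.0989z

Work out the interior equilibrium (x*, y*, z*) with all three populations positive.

x* ≈ 606, y* ≈ 35.2, z* ≈ 37.9

From dz/dt = 0: 0.00281y* = 0.0989, so y* = 35.2.
From dx/dt = 0: 1.42(1 - x*/645) = 0.00247·35.2, giving x* = 645·(1 - 0.0612) = 606.
From dy/dt = 0: 0.00116·606 - 0.202 = 0.0132z*, so z* = 0.5/0.0132 = 37.9.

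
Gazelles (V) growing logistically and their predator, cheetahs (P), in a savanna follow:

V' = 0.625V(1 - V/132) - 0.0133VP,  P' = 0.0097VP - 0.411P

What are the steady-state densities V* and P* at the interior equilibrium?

From dP/dt = 0 with P > 0: 0.0097V* = 0.411, so V* = 42.4.
Substitute into dV/dt = 0: 0.625(1 - 42.4/132) = 0.0133P*.
The bracket is 0.679, giving P* = 0.424/0.0133 = 31.9.

V* ≈ 42.4, P* ≈ 31.9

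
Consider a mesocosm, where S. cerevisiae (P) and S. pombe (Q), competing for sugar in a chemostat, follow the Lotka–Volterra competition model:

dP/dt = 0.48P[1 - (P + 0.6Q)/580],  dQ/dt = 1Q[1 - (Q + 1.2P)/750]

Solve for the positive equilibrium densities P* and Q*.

Setting both brackets to zero gives the nullclines P + 0.6Q = 580 and 1.2P + Q = 750.
Substituting Q = 750 - 1.2P into the first: P(1 - 0.6·1.2) = 580 - 0.6·750.
So P* = 130/0.28 = 464, and then Q* = 750 - 1.2·464 = 193.

P* ≈ 464, Q* ≈ 193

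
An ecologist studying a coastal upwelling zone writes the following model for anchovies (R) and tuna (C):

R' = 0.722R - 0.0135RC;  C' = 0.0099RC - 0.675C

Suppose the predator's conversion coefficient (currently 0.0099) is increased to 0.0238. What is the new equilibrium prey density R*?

R* ≈ 28.4

At the interior fixed point, setting dC/dt = 0 with C > 0 fixes R* = (predator death rate)/(RC coefficient) — independent of the other coefficients.
With the change, R* = 0.675/0.0238 = 28.4; it falls from 68.2.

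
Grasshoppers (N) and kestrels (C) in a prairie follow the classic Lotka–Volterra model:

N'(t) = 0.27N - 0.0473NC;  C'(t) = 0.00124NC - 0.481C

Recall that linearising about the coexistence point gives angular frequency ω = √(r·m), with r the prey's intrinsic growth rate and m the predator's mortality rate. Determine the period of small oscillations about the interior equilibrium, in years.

Here r = 0.27 and m = 0.481, so r·m = 0.13.
ω = √0.13 = 0.36 per year, hence T = 2π/ω ≈ 17.4 years.

T ≈ 17.4 years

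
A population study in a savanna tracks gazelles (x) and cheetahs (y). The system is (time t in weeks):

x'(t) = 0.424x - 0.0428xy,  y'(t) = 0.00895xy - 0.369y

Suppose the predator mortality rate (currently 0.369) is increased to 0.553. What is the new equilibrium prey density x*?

x* ≈ 61.8

At the interior fixed point, setting dy/dt = 0 with y > 0 fixes x* = (predator death rate)/(xy coefficient) — independent of the other coefficients.
With the change, x* = 0.553/0.00895 = 61.8; it rises from 41.2.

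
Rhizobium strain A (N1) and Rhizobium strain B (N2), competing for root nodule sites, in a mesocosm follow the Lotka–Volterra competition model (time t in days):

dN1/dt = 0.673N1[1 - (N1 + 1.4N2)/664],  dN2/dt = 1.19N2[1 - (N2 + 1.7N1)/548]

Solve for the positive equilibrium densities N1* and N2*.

Setting both brackets to zero gives the nullclines N1 + 1.4N2 = 664 and 1.7N1 + N2 = 548.
Substituting N2 = 548 - 1.7N1 into the first: N1(1 - 1.4·1.7) = 664 - 1.4·548.
So N1* = -103/-1.38 = 74.8, and then N2* = 548 - 1.7·74.8 = 421.

N1* ≈ 74.8, N2* ≈ 421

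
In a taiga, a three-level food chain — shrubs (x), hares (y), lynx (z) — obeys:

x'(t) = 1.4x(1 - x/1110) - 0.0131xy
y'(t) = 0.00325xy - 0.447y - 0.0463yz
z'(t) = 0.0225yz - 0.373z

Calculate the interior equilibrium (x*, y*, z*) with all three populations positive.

x* ≈ 938, y* ≈ 16.6, z* ≈ 56.2

From dz/dt = 0: 0.0225y* = 0.373, so y* = 16.6.
From dx/dt = 0: 1.4(1 - x*/1110) = 0.0131·16.6, giving x* = 1110·(1 - 0.155) = 938.
From dy/dt = 0: 0.00325·938 - 0.447 = 0.0463z*, so z* = 2.6/0.0463 = 56.2.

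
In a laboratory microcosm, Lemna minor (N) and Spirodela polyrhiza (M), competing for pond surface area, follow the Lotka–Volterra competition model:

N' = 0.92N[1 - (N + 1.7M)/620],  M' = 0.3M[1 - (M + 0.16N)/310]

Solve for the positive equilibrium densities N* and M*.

Setting both brackets to zero gives the nullclines N + 1.7M = 620 and 0.16N + M = 310.
Substituting M = 310 - 0.16N into the first: N(1 - 1.7·0.16) = 620 - 1.7·310.
So N* = 93/0.728 = 128, and then M* = 310 - 0.16·128 = 290.

N* ≈ 128, M* ≈ 290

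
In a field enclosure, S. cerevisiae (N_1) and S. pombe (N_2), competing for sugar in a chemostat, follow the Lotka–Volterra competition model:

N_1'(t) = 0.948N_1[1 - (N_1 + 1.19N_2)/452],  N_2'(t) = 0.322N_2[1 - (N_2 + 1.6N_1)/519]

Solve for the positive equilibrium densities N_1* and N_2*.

N_1* ≈ 183, N_2* ≈ 226

Setting both brackets to zero gives the nullclines N_1 + 1.19N_2 = 452 and 1.6N_1 + N_2 = 519.
Substituting N_2 = 519 - 1.6N_1 into the first: N_1(1 - 1.19·1.6) = 452 - 1.19·519.
So N_1* = -166/-0.904 = 183, and then N_2* = 519 - 1.6·183 = 226.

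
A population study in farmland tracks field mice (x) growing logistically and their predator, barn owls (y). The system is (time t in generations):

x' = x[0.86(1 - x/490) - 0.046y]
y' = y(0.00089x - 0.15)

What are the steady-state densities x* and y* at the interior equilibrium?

x* ≈ 169, y* ≈ 12.3

From dy/dt = 0 with y > 0: 0.00089x* = 0.15, so x* = 169.
Substitute into dx/dt = 0: 0.86(1 - 169/490) = 0.046y*.
The bracket is 0.656, giving y* = 0.564/0.046 = 12.3.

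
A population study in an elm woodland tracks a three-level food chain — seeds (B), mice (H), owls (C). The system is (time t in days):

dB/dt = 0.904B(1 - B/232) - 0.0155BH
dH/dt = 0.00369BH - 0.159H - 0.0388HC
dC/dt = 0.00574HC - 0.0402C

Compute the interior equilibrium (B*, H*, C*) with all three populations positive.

From dC/dt = 0: 0.00574H* = 0.0402, so H* = 7.
From dB/dt = 0: 0.904(1 - B*/232) = 0.0155·7, giving B* = 232·(1 - 0.12) = 204.
From dH/dt = 0: 0.00369·204 - 0.159 = 0.0388C*, so C* = 0.594/0.0388 = 15.3.

B* ≈ 204, H* ≈ 7, C* ≈ 15.3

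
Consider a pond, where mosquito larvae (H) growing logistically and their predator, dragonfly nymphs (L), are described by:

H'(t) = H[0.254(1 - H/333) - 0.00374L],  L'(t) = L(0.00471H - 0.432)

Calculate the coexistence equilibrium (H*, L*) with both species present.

H* ≈ 91.7, L* ≈ 49.2

From dL/dt = 0 with L > 0: 0.00471H* = 0.432, so H* = 91.7.
Substitute into dH/dt = 0: 0.254(1 - 91.7/333) = 0.00374L*.
The bracket is 0.725, giving L* = 0.184/0.00374 = 49.2.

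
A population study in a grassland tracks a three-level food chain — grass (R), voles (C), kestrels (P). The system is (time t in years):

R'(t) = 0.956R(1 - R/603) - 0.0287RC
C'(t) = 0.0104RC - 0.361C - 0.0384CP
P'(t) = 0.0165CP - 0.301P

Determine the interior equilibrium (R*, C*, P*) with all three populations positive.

R* ≈ 273, C* ≈ 18.2, P* ≈ 64.5

From dP/dt = 0: 0.0165C* = 0.301, so C* = 18.2.
From dR/dt = 0: 0.956(1 - R*/603) = 0.0287·18.2, giving R* = 603·(1 - 0.548) = 273.
From dC/dt = 0: 0.0104·273 - 0.361 = 0.0384P*, so P* = 2.48/0.0384 = 64.5.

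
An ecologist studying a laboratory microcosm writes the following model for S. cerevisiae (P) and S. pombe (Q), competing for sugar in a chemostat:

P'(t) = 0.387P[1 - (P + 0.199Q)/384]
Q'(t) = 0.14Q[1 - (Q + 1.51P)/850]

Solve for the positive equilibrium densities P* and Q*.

P* ≈ 307, Q* ≈ 386

Setting both brackets to zero gives the nullclines P + 0.199Q = 384 and 1.51P + Q = 850.
Substituting Q = 850 - 1.51P into the first: P(1 - 0.199·1.51) = 384 - 0.199·850.
So P* = 215/0.7 = 307, and then Q* = 850 - 1.51·307 = 386.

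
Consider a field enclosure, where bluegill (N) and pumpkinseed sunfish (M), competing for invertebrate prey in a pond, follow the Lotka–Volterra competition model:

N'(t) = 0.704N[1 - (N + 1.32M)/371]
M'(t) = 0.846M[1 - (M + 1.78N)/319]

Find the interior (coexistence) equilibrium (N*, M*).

N* ≈ 37.1, M* ≈ 253

Setting both brackets to zero gives the nullclines N + 1.32M = 371 and 1.78N + M = 319.
Substituting M = 319 - 1.78N into the first: N(1 - 1.32·1.78) = 371 - 1.32·319.
So N* = -50.1/-1.35 = 37.1, and then M* = 319 - 1.78·37.1 = 253.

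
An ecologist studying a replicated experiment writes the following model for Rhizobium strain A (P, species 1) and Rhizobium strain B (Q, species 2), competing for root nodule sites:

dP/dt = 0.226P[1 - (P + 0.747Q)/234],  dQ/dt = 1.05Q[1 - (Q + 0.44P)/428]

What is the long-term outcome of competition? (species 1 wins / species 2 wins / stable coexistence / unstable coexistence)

species 2 excludes species 1

Compare the nullcline intercepts: K1/α12 = 234/0.747 = 313 < K2 = 428; K2/α21 = 428/0.44 = 973 > K1 = 234.
Since the inequalities point opposite ways, species 2 can invade but species 1 cannot.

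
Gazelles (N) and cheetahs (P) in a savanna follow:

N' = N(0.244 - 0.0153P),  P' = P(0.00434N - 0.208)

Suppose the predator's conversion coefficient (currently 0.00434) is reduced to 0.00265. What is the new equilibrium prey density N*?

N* ≈ 78.5

At the interior fixed point, setting dP/dt = 0 with P > 0 fixes N* = (predator death rate)/(NP coefficient) — independent of the other coefficients.
With the change, N* = 0.208/0.00265 = 78.5; it rises from 47.9.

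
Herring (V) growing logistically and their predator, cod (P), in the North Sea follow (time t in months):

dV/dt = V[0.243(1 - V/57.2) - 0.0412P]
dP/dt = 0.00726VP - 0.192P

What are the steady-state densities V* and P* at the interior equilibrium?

From dP/dt = 0 with P > 0: 0.00726V* = 0.192, so V* = 26.4.
Substitute into dV/dt = 0: 0.243(1 - 26.4/57.2) = 0.0412P*.
The bracket is 0.538, giving P* = 0.131/0.0412 = 3.17.

V* ≈ 26.4, P* ≈ 3.17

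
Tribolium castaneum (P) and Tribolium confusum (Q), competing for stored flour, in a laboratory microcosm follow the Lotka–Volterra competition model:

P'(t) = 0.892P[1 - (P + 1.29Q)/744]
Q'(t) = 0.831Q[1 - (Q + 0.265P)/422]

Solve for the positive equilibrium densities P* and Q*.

P* ≈ 303, Q* ≈ 342

Setting both brackets to zero gives the nullclines P + 1.29Q = 744 and 0.265P + Q = 422.
Substituting Q = 422 - 0.265P into the first: P(1 - 1.29·0.265) = 744 - 1.29·422.
So P* = 200/0.658 = 303, and then Q* = 422 - 0.265·303 = 342.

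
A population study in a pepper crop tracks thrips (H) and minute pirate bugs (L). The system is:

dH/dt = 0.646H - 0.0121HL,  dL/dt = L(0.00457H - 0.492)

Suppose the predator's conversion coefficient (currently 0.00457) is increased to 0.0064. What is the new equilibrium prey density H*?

At the interior fixed point, setting dL/dt = 0 with L > 0 fixes H* = (predator death rate)/(HL coefficient) — independent of the other coefficients.
With the change, H* = 0.492/0.0064 = 76.9; it falls from 108.

H* ≈ 76.9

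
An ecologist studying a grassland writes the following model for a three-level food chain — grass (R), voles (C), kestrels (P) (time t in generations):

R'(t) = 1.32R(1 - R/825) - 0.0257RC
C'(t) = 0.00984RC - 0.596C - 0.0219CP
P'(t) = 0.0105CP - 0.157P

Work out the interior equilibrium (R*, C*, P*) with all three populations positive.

From dP/dt = 0: 0.0105C* = 0.157, so C* = 15.
From dR/dt = 0: 1.32(1 - R*/825) = 0.0257·15, giving R* = 825·(1 - 0.291) = 585.
From dC/dt = 0: 0.00984·585 - 0.596 = 0.0219P*, so P* = 5.16/0.0219 = 236.

R* ≈ 585, C* ≈ 15, P* ≈ 236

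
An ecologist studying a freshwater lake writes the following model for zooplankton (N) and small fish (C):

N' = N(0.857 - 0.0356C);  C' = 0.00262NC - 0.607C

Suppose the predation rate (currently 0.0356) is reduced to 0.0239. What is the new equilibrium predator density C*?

C* ≈ 35.9

At the interior fixed point, setting dN/dt = 0 with N > 0 fixes C* = (prey growth rate)/(NC coefficient) — independent of the other coefficients.
With the change, C* = 0.857/0.0239 = 35.9; it rises from 24.1.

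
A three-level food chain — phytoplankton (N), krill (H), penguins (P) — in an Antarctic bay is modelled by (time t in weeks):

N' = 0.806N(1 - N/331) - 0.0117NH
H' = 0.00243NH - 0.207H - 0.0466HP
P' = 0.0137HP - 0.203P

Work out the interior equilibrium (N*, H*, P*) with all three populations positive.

N* ≈ 260, H* ≈ 14.8, P* ≈ 9.11

From dP/dt = 0: 0.0137H* = 0.203, so H* = 14.8.
From dN/dt = 0: 0.806(1 - N*/331) = 0.0117·14.8, giving N* = 331·(1 - 0.215) = 260.
From dH/dt = 0: 0.00243·260 - 0.207 = 0.0466P*, so P* = 0.424/0.0466 = 9.11.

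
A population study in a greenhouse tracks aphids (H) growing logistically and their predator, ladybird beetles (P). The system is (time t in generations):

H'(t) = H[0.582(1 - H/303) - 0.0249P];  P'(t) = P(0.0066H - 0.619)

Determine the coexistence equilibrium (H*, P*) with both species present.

From dP/dt = 0 with P > 0: 0.0066H* = 0.619, so H* = 93.8.
Substitute into dH/dt = 0: 0.582(1 - 93.8/303) = 0.0249P*.
The bracket is 0.69, giving P* = 0.402/0.0249 = 16.1.

H* ≈ 93.8, P* ≈ 16.1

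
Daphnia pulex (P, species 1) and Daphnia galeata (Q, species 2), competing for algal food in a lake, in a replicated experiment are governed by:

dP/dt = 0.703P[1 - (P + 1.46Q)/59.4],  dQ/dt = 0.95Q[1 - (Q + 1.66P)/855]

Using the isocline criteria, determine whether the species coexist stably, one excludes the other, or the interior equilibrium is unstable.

species 2 excludes species 1

Compare the nullcline intercepts: K1/α12 = 59.4/1.46 = 40.7 < K2 = 855; K2/α21 = 855/1.66 = 515 > K1 = 59.4.
Since the inequalities point opposite ways, species 2 can invade but species 1 cannot.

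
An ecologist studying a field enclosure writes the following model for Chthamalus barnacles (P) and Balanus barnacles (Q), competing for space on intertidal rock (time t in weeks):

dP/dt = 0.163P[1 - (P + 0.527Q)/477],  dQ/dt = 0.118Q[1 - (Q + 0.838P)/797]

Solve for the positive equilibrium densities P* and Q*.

P* ≈ 102, Q* ≈ 711

Setting both brackets to zero gives the nullclines P + 0.527Q = 477 and 0.838P + Q = 797.
Substituting Q = 797 - 0.838P into the first: P(1 - 0.527·0.838) = 477 - 0.527·797.
So P* = 57/0.558 = 102, and then Q* = 797 - 0.838·102 = 711.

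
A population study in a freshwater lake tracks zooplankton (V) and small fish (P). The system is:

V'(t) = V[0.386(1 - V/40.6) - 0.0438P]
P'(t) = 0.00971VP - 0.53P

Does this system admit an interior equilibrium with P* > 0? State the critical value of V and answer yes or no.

The predator equation gives dP/dt > 0 only when V > 0.53/0.00971 = 54.6.
Without the predator, V → K = 40.6. Since 40.6 < 54.6, the predator cannot invade.

Threshold V = 54.6; K < 54.6, so no, the predator goes extinct.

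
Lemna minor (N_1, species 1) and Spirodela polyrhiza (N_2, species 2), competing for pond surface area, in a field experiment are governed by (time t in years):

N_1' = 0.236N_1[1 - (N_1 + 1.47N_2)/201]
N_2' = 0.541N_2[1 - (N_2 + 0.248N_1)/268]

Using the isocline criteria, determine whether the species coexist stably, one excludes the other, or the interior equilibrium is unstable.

species 2 excludes species 1

Compare the nullcline intercepts: K1/α12 = 201/1.47 = 137 < K2 = 268; K2/α21 = 268/0.248 = 1080 > K1 = 201.
Since the inequalities point opposite ways, species 2 can invade but species 1 cannot.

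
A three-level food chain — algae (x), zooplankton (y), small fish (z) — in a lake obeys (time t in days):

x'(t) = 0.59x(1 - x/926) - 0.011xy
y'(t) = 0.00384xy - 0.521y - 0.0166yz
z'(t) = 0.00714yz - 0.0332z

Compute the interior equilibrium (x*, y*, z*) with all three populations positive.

x* ≈ 846, y* ≈ 4.65, z* ≈ 164

From dz/dt = 0: 0.00714y* = 0.0332, so y* = 4.65.
From dx/dt = 0: 0.59(1 - x*/926) = 0.011·4.65, giving x* = 926·(1 - 0.0867) = 846.
From dy/dt = 0: 0.00384·846 - 0.521 = 0.0166z*, so z* = 2.73/0.0166 = 164.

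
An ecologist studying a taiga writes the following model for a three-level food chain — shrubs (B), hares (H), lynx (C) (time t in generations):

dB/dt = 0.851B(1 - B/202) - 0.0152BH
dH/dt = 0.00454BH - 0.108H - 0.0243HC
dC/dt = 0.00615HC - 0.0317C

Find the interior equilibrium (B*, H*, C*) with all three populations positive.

B* ≈ 183, H* ≈ 5.15, C* ≈ 29.8

From dC/dt = 0: 0.00615H* = 0.0317, so H* = 5.15.
From dB/dt = 0: 0.851(1 - B*/202) = 0.0152·5.15, giving B* = 202·(1 - 0.0921) = 183.
From dH/dt = 0: 0.00454·183 - 0.108 = 0.0243C*, so C* = 0.725/0.0243 = 29.8.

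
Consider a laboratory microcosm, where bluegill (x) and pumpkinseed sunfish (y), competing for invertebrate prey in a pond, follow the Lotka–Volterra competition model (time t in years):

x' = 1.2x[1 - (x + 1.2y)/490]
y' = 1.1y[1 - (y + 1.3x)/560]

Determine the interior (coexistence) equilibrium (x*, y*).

x* ≈ 325, y* ≈ 138

Setting both brackets to zero gives the nullclines x + 1.2y = 490 and 1.3x + y = 560.
Substituting y = 560 - 1.3x into the first: x(1 - 1.2·1.3) = 490 - 1.2·560.
So x* = -182/-0.56 = 325, and then y* = 560 - 1.3·325 = 138.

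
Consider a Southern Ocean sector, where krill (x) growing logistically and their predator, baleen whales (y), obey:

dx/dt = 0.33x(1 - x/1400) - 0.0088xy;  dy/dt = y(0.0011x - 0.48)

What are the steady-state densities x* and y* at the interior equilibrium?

x* ≈ 436, y* ≈ 25.8

From dy/dt = 0 with y > 0: 0.0011x* = 0.48, so x* = 436.
Substitute into dx/dt = 0: 0.33(1 - 436/1400) = 0.0088y*.
The bracket is 0.688, giving y* = 0.227/0.0088 = 25.8.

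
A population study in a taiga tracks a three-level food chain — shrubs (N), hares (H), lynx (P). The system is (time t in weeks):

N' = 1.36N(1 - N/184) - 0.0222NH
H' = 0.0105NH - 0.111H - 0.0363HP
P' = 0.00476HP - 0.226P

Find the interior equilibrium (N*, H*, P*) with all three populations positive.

N* ≈ 41.4, H* ≈ 47.5, P* ≈ 8.92

From dP/dt = 0: 0.00476H* = 0.226, so H* = 47.5.
From dN/dt = 0: 1.36(1 - N*/184) = 0.0222·47.5, giving N* = 184·(1 - 0.775) = 41.4.
From dH/dt = 0: 0.0105·41.4 - 0.111 = 0.0363P*, so P* = 0.324/0.0363 = 8.92.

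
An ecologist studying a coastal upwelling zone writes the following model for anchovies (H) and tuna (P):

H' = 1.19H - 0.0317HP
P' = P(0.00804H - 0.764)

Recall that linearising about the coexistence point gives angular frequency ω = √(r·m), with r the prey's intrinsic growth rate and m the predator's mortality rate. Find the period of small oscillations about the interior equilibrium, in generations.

T ≈ 6.59 generations

Here r = 1.19 and m = 0.764, so r·m = 0.909.
ω = √0.909 = 0.953 per generation, hence T = 2π/ω ≈ 6.59 generations.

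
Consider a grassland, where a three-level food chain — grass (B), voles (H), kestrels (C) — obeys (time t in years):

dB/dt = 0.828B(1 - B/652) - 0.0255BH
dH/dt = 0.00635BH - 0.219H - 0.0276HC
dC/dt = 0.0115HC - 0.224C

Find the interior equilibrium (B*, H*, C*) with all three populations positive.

B* ≈ 261, H* ≈ 19.5, C* ≈ 52.1

From dC/dt = 0: 0.0115H* = 0.224, so H* = 19.5.
From dB/dt = 0: 0.828(1 - B*/652) = 0.0255·19.5, giving B* = 652·(1 - 0.6) = 261.
From dH/dt = 0: 0.00635·261 - 0.219 = 0.0276C*, so C* = 1.44/0.0276 = 52.1.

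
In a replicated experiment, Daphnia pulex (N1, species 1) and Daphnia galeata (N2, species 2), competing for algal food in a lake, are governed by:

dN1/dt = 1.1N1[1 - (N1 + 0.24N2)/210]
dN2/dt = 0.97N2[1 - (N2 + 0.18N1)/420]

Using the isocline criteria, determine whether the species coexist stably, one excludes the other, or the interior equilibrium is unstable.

stable coexistence

Compare the nullcline intercepts: K1/α12 = 210/0.24 = 875 > K2 = 420; K2/α21 = 420/0.18 = 2330 > K1 = 210.
Since both inequalities hold, each species can invade when rare, so the interior equilibrium is stable.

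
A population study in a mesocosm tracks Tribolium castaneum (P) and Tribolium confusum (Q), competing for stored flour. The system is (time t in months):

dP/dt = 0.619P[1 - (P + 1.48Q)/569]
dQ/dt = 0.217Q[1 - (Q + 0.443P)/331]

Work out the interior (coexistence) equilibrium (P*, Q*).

P* ≈ 230, Q* ≈ 229

Setting both brackets to zero gives the nullclines P + 1.48Q = 569 and 0.443P + Q = 331.
Substituting Q = 331 - 0.443P into the first: P(1 - 1.48·0.443) = 569 - 1.48·331.
So P* = 79.1/0.344 = 230, and then Q* = 331 - 0.443·230 = 229.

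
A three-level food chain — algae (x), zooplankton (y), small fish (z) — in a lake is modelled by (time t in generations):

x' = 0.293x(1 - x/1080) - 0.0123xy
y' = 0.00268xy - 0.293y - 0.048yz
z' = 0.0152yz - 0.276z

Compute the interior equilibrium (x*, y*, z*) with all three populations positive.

x* ≈ 257, y* ≈ 18.2, z* ≈ 8.23

From dz/dt = 0: 0.0152y* = 0.276, so y* = 18.2.
From dx/dt = 0: 0.293(1 - x*/1080) = 0.0123·18.2, giving x* = 1080·(1 - 0.762) = 257.
From dy/dt = 0: 0.00268·257 - 0.293 = 0.048z*, so z* = 0.395/0.048 = 8.23.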